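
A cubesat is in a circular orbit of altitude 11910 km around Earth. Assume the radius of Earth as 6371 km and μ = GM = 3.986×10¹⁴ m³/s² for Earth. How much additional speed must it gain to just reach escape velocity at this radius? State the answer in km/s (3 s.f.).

Δv ≈ 1.93 km/s

r = 6371 + 11910 = 18281 km = 1.8281×10⁷ m.
Circular speed v_c = √(μ/r) = 4669 m/s.
Escape speed v_esc = √(2μ/r) = √2 × v_c = 6604 m/s.
Δv = v_esc − v_c = 1934 m/s = 1.934 km/s.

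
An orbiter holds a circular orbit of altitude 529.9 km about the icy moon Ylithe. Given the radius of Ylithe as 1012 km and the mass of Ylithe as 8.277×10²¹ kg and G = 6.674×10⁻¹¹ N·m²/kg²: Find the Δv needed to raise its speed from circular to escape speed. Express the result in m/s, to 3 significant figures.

μ = GM = 6.674×10⁻¹¹ × 8.277×10²¹ = 5.524×10¹¹ m³/s².
r = 1012 + 529.9 = 1541.9 km = 1.5419×10⁶ m.
Circular speed v_c = √(μ/r) = 598.6 m/s.
Escape speed v_esc = √(2μ/r) = √2 × v_c = 846.5 m/s.
Δv = v_esc − v_c = 247.9 m/s.

Δv ≈ 248 m/s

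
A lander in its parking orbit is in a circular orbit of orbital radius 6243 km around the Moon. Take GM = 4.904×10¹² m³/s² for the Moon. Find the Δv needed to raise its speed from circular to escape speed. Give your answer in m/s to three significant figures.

Δv ≈ 367 m/s

r = 6243 km = 6.243×10⁶ m.
Circular speed v_c = √(μ/r) = 886.3 m/s.
Escape speed v_esc = √(2μ/r) = √2 × v_c = 1253 m/s.
Δv = v_esc − v_c = 367.1 m/s.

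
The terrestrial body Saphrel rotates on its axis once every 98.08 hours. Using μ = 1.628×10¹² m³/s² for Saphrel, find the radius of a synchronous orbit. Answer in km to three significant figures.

r_sync ≈ 17300 km

T = 98.08 hours = 3.531×10⁵ s.
A synchronous orbit has period T, so by Kepler's third law a = (μT²/4π²)^(1/3).
μT²/4π² = 1.628×10¹² × (3.531×10⁵)² / 39.48 = 5.141×10²¹ m³.
a = 1.726×10⁷ m = 17259 km.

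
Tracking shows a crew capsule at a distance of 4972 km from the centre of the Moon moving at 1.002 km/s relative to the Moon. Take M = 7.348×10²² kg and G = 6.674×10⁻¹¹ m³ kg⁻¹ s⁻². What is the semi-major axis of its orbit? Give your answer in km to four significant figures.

a ≈ 5063 km

μ = GM = 6.674×10⁻¹¹ × 7.348×10²² = 4.904×10¹² m³/s².
r = 4.972×10⁶ m.
Specific orbital energy ε = v²/2 − μ/r = (1002)²/2 − 4.904×10¹²/4.972×10⁶ = -4.843×10⁵ J/kg.
Since ε = −μ/(2a), a = −μ/(2ε) = 5.063×10⁶ m = 5062.7 km.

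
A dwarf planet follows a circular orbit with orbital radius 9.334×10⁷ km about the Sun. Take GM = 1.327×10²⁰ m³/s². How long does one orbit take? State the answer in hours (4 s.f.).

T ≈ 4321 hours

r = 9.334×10⁷ km = 9.334×10¹⁰ m.
Kepler's third law: T = 2π√(r³/μ) = 2π√((9.334×10¹⁰)³ / 1.327×10²⁰).
r³/μ = 6.128×10¹² s², so T = 2π × 2.476×10⁶ = 1.555×10⁷ s.
Converting: 1.555×10⁷ s ÷ 3600 = 4321 hours.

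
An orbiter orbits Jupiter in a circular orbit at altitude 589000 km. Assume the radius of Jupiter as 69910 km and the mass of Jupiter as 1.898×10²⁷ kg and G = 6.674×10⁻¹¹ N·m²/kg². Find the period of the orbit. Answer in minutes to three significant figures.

T ≈ 4980 minutes

μ = GM = 6.674×10⁻¹¹ × 1.898×10²⁷ = 1.267×10¹⁷ m³/s².
r = 69910 + 589000 = 658910 km = 6.5891×10⁸ m.
Kepler's third law: T = 2π√(r³/μ) = 2π√((6.589×10⁸)³ / 1.267×10¹⁷).
r³/μ = 2.258×10⁹ s², so T = 2π × 4.752×10⁴ = 2.986×10⁵ s.
Converting: 2.986×10⁵ s ÷ 60.00 = 4977 minutes.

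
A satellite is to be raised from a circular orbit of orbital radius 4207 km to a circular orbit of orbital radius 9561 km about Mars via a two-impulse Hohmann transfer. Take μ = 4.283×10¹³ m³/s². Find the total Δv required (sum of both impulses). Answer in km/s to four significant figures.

Δv_total ≈ 1.031 km/s

r₁ = 4207 km = 4.207×10⁶ m.
r₂ = 9561 km = 9.561×10⁶ m.
Transfer ellipse a_t = (r₁ + r₂)/2 = 6.884×10⁶ m.
At r₁: circular v_c1 = √(μ/r₁) = 3191 m/s; transfer-periapsis v_p = √[μ(2/r₁ − 1/a_t)] = 3760 m/s.
Δv₁ = v_p − v_c1 = 569.6 m/s.
At r₂: circular v_c2 = √(μ/r₂) = 2117 m/s; transfer-apoapsis v_a = √[μ(2/r₂ − 1/a_t)] = 1655 m/s.
Δv₂ = v_c2 − v_a = 461.9 m/s.
Total Δv = Δv₁ + Δv₂ = 1031 m/s = 1.031 km/s.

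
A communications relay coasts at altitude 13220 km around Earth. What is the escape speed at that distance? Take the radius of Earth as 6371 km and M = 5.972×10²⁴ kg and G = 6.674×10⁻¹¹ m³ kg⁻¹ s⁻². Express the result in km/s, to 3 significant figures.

v_esc ≈ 6.38 km/s

μ = GM = 6.674×10⁻¹¹ × 5.972×10²⁴ = 3.986×10¹⁴ m³/s².
r = 6371 + 13220 = 19591 km = 1.9591×10⁷ m.
Escape speed v_esc = √(2μ/r) = √(2 × 3.986×10¹⁴ / 1.959×10⁷) = √(4.069×10⁷) = 6379 m/s.
= 6.379 km/s.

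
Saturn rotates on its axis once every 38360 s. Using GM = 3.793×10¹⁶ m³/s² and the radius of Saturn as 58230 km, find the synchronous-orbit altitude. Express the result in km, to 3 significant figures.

h_sync ≈ 54000 km

A synchronous orbit has period T, so by Kepler's third law a = (μT²/4π²)^(1/3).
μT²/4π² = 3.793×10¹⁶ × (3.836×10⁴)² / 39.48 = 1.414×10²⁴ m³.
a = 1.122×10⁸ m = 1.1223×10⁵ km.
Altitude h = a − R = 1.1223×10⁵ − 58230 = 54005 km.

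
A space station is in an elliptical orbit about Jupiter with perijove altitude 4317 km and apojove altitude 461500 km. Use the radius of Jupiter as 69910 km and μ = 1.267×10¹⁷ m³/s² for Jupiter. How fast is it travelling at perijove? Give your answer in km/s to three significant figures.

v ≈ 54.7 km/s

r_p = 69910 + 4317 = 74227 km = 7.4227×10⁷ m.
r_a = 69910 + 461500 = 531410 km = 5.3141×10⁸ m.
Semi-major axis a = (r_p + r_a)/2 = 3.0282×10⁵ km = 3.028×10⁸ m.
Vis-viva: v² = μ(2/r − 1/a) = 1.267×10¹⁷ × (2.694×10⁻⁸ − 3.302×10⁻⁹) = 2.995×10⁹ m²/s².
v = 54730 m/s = 54.73 km/s.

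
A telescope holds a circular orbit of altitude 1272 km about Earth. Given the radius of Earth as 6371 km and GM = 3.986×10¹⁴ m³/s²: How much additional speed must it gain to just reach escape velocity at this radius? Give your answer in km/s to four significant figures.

Δv ≈ 2.991 km/s

r = 6371 + 1272 = 7643.0 km = 7.6430×10⁶ m.
Circular speed v_c = √(μ/r) = 7222 m/s.
Escape speed v_esc = √(2μ/r) = √2 × v_c = 10210 m/s.
Δv = v_esc − v_c = 2991 m/s = 2.991 km/s.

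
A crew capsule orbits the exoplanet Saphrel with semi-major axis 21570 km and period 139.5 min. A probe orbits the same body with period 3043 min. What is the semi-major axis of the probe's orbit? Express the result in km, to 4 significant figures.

Kepler's third law: a³ ∝ T², so a₂ = a₁ (T₂/T₁)^(2/3).
T₂/T₁ = 21.81, (T₂/T₁)^(2/3) = 7.807.
a₂ = 21570 × 7.807 = 1.684×10⁵ km.

a₂ ≈ 1.684×10⁵ km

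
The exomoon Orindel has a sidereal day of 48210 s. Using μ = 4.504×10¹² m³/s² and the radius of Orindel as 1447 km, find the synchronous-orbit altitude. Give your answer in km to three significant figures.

h_sync ≈ 4980 km

A synchronous orbit has period T, so by Kepler's third law a = (μT²/4π²)^(1/3).
μT²/4π² = 4.504×10¹² × (4.821×10⁴)² / 39.48 = 2.652×10²⁰ m³.
a = 6.424×10⁶ m = 6424.5 km.
Altitude h = a − R = 6424.5 − 1447 = 4977.5 km.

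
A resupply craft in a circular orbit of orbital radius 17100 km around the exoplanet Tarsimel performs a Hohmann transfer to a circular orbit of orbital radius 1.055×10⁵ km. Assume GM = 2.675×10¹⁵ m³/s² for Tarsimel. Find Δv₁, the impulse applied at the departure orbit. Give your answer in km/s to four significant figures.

Δv ≈ 3.901 km/s

r₁ = 17100 km = 1.710×10⁷ m.
r₂ = 1.055×10⁵ km = 1.055×10⁸ m.
Transfer ellipse a_t = (r₁ + r₂)/2 = 6.130×10⁷ m.
At r₁: circular v_c1 = √(μ/r₁) = 12510 m/s; transfer-periapsis v_p = √[μ(2/r₁ − 1/a_t)] = 16410 m/s.
Δv₁ = v_p − v_c1 = 3901 m/s.
= 3.901 km/s.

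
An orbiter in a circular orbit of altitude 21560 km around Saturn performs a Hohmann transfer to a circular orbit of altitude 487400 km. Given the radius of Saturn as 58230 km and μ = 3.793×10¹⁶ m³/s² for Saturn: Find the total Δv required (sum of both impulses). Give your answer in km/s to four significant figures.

r₁ = 58230 + 21560 = 79790 km = 7.9790×10⁷ m.
r₂ = 58230 + 487400 = 545630 km = 5.4563×10⁸ m.
Transfer ellipse a_t = (r₁ + r₂)/2 = 3.127×10⁸ m.
At r₁: circular v_c1 = √(μ/r₁) = 21800 m/s; transfer-perikrone v_p = √[μ(2/r₁ − 1/a_t)] = 28800 m/s.
Δv₁ = v_p − v_c1 = 6997 m/s.
At r₂: circular v_c2 = √(μ/r₂) = 8338 m/s; transfer-apokrone v_a = √[μ(2/r₂ − 1/a_t)] = 4212 m/s.
Δv₂ = v_c2 − v_a = 4126 m/s.
Total Δv = Δv₁ + Δv₂ = 11120 m/s = 11.12 km/s.

Δv_total ≈ 11.12 km/s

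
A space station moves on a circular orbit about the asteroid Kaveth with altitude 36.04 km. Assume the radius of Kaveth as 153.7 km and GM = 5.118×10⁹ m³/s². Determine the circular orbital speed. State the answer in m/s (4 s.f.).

r = 153.7 + 36.04 = 189.74 km = 1.8974×10⁵ m.
For a circular orbit v = √(μ/r) = √(5.118×10⁹ / 1.897×10⁵) = √(2.697×10⁴) = 164.2 m/s.

v ≈ 164.2 m/s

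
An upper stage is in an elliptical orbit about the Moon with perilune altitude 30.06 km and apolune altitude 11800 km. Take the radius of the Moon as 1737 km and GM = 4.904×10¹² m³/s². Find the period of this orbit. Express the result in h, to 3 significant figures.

r_p = 1737 + 30.06 = 1767.1 km = 1.7671×10⁶ m.
r_a = 1737 + 11800 = 13537 km = 1.3537×10⁷ m.
Semi-major axis a = (r_p + r_a)/2 = (1767.1 + 13537)/2 = 7652.0 km = 7.652×10⁶ m.
By Kepler's third law T = 2π√(a³/μ) = 2π × 9.559×10³ = 6.006×10⁴ s.
= 16.68 h.

T ≈ 16.7 h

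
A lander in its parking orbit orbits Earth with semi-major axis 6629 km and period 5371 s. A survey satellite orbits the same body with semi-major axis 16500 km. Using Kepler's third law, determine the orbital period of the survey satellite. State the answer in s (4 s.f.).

T₂ ≈ 21090 s

Kepler's third law: T² ∝ a³, so T₂ = T₁ (a₂/a₁)^(3/2).
a₂/a₁ = 2.489, (a₂/a₁)^(3/2) = 3.927.
T₂ = 5371 × 3.927 = 21090 s.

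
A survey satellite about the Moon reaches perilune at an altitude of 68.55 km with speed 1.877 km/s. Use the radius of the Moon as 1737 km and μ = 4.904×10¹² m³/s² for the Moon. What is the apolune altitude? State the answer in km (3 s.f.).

r_p = 1737 + 68.55 = 1805.5 km = 1.806×10⁶ m.
Specific energy ε = v²/2 − μ/r = -9.545×10⁵ J/kg, so a = −μ/(2ε) = 2.569×10⁶ m.
The apsides satisfy r_p + r_a = 2a, so the apolune radius is 2a − r_p = 3.332×10⁶ m = 3332.2 km.
Apolune altitude = 3332.2 − 1737 = 1595.2 km.

apolune altitude ≈ 1600 km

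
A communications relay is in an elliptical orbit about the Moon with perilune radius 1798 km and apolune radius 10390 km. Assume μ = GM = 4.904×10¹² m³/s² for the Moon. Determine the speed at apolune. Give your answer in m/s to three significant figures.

Semi-major axis a = (r_p + r_a)/2 = 6094.0 km = 6.094×10⁶ m.
Vis-viva: v² = μ(2/r − 1/a) = 4.904×10¹² × (1.925×10⁻⁷ − 1.641×10⁻⁷) = 1.393×10⁵ m²/s².
v = 373.2 m/s.

v ≈ 373 m/s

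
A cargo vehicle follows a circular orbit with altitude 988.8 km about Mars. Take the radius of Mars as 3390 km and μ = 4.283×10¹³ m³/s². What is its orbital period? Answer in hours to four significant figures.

T ≈ 2.444 hours

r = 3390 + 988.8 = 4378.8 km = 4.3788×10⁶ m.
Kepler's third law: T = 2π√(r³/μ) = 2π√((4.379×10⁶)³ / 4.283×10¹³).
r³/μ = 1.960×10⁶ s², so T = 2π × 1.400×10³ = 8.797×10³ s.
Converting: 8.797×10³ s ÷ 3600 = 2.444 hours.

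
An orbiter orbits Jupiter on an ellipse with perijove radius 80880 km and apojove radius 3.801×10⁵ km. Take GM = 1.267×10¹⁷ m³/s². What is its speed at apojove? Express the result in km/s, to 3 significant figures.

Semi-major axis a = (r_p + r_a)/2 = 2.3049×10⁵ km = 2.305×10⁸ m.
Vis-viva: v² = μ(2/r − 1/a) = 1.267×10¹⁷ × (5.262×10⁻⁹ − 4.339×10⁻⁹) = 1.170×10⁸ m²/s².
v = 10820 m/s = 10.82 km/s.

v ≈ 10.8 km/s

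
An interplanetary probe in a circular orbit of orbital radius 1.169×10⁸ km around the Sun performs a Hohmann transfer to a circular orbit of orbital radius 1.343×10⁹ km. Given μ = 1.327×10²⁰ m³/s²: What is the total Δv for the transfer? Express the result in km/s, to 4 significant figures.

r₁ = 1.169×10⁸ km = 1.169×10¹¹ m.
r₂ = 1.343×10⁹ km = 1.343×10¹² m.
Transfer ellipse a_t = (r₁ + r₂)/2 = 7.300×10¹¹ m.
At r₁: circular v_c1 = √(μ/r₁) = 33690 m/s; transfer-perihelion v_p = √[μ(2/r₁ − 1/a_t)] = 45700 m/s.
Δv₁ = v_p − v_c1 = 12010 m/s.
At r₂: circular v_c2 = √(μ/r₂) = 9940 m/s; transfer-aphelion v_a = √[μ(2/r₂ − 1/a_t)] = 3978 m/s.
Δv₂ = v_c2 − v_a = 5962 m/s.
Total Δv = Δv₁ + Δv₂ = 17970 m/s = 17.97 km/s.

Δv_total ≈ 17.97 km/s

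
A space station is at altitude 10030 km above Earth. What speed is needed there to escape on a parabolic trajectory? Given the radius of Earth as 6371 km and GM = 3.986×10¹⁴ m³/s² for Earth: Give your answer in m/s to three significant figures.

r = 6371 + 10030 = 16401 km = 1.6401×10⁷ m.
Escape speed v_esc = √(2μ/r) = √(2 × 3.986×10¹⁴ / 1.640×10⁷) = √(4.861×10⁷) = 6972 m/s.

v_esc ≈ 6970 m/s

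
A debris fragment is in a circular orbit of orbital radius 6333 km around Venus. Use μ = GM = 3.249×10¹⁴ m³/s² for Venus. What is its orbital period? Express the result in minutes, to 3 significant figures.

T ≈ 92.6 minutes

r = 6333 km = 6.333×10⁶ m.
Kepler's third law: T = 2π√(r³/μ) = 2π√((6.333×10⁶)³ / 3.249×10¹⁴).
r³/μ = 7.818×10⁵ s², so T = 2π × 8.842×10² = 5.555×10³ s.
Converting: 5.555×10³ s ÷ 60.00 = 92.59 minutes.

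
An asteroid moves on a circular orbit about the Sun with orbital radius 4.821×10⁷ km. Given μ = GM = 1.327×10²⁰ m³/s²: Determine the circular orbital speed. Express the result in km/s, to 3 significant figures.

r = 4.821×10⁷ km = 4.821×10¹⁰ m.
For a circular orbit v = √(μ/r) = √(1.327×10²⁰ / 4.821×10¹⁰) = √(2.753×10⁹) = 52460 m/s.
That is 52.46 km/s.

v ≈ 52.5 km/s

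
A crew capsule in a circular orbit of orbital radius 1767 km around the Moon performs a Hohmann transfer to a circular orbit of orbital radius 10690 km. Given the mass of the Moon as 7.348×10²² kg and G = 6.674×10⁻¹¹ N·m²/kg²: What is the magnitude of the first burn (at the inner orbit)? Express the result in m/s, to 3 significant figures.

Δv ≈ 517 m/s

μ = GM = 6.674×10⁻¹¹ × 7.348×10²² = 4.904×10¹² m³/s².
r₁ = 1767 km = 1.767×10⁶ m.
r₂ = 10690 km = 1.069×10⁷ m.
Transfer ellipse a_t = (r₁ + r₂)/2 = 6.228×10⁶ m.
At r₁: circular v_c1 = √(μ/r₁) = 1666 m/s; transfer-perilune v_p = √[μ(2/r₁ − 1/a_t)] = 2183 m/s.
Δv₁ = v_p − v_c1 = 516.6 m/s.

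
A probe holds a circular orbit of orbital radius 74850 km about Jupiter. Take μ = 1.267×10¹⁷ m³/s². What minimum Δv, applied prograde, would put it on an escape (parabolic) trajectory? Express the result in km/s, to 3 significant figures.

r = 74850 km = 7.485×10⁷ m.
Circular speed v_c = √(μ/r) = 41140 m/s.
Escape speed v_esc = √(2μ/r) = √2 × v_c = 58180 m/s.
Δv = v_esc − v_c = 17040 m/s = 17.04 km/s.

Δv ≈ 17.0 km/s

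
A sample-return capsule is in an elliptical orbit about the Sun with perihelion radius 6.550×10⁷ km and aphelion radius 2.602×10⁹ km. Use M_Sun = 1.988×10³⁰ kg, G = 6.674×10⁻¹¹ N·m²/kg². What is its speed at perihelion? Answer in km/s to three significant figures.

v ≈ 62.9 km/s

μ = GM = 6.674×10⁻¹¹ × 1.988×10³⁰ = 1.327×10²⁰ m³/s².
Semi-major axis a = (r_p + r_a)/2 = 1.3338×10⁹ km = 1.334×10¹² m.
Vis-viva: v² = μ(2/r − 1/a) = 1.327×10²⁰ × (3.053×10⁻¹¹ − 7.498×10⁻¹³) = 3.952×10⁹ m²/s².
v = 62860 m/s = 62.86 km/s.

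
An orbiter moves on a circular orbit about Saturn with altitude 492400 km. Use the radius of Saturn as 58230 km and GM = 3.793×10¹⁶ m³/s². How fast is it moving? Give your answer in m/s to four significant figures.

v ≈ 8300 m/s

r = 58230 + 492400 = 550630 km = 5.5063×10⁸ m.
For a circular orbit v = √(μ/r) = √(3.793×10¹⁶ / 5.506×10⁸) = √(6.888×10⁷) = 8300 m/s.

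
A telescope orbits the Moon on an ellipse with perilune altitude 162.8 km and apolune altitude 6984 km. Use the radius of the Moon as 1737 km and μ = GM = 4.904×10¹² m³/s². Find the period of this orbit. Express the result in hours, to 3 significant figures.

r_p = 1737 + 162.8 = 1899.8 km = 1.8998×10⁶ m.
r_a = 1737 + 6984 = 8721.0 km = 8.7210×10⁶ m.
Semi-major axis a = (r_p + r_a)/2 = (1899.8 + 8721.0)/2 = 5310.4 km = 5.310×10⁶ m.
By Kepler's third law T = 2π√(a³/μ) = 2π × 5.526×10³ = 3.472×10⁴ s.
= 9.645 hours.

T ≈ 9.64 hours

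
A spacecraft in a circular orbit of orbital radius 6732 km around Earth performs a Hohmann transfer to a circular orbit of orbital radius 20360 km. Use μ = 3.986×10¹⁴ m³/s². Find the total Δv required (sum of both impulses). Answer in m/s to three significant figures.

r₁ = 6732 km = 6.732×10⁶ m.
r₂ = 20360 km = 2.036×10⁷ m.
Transfer ellipse a_t = (r₁ + r₂)/2 = 1.355×10⁷ m.
At r₁: circular v_c1 = √(μ/r₁) = 7695 m/s; transfer-perigee v_p = √[μ(2/r₁ − 1/a_t)] = 9434 m/s.
Δv₁ = v_p − v_c1 = 1739 m/s.
At r₂: circular v_c2 = √(μ/r₂) = 4425 m/s; transfer-apogee v_a = √[μ(2/r₂ − 1/a_t)] = 3119 m/s.
Δv₂ = v_c2 − v_a = 1305 m/s.
Total Δv = Δv₁ + Δv₂ = 3044 m/s.

Δv_total ≈ 3040 m/s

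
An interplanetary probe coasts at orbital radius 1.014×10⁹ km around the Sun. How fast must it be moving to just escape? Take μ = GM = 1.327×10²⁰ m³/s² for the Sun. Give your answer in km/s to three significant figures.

r = 1.014×10⁹ km = 1.014×10¹² m.
Escape speed v_esc = √(2μ/r) = √(2 × 1.327×10²⁰ / 1.014×10¹²) = √(2.617×10⁸) = 16180 m/s.
= 16.18 km/s.

v_esc ≈ 16.2 km/s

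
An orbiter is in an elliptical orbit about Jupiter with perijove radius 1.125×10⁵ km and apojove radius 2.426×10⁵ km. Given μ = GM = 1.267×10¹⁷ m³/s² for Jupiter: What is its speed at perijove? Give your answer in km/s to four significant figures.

v ≈ 39.23 km/s

Semi-major axis a = (r_p + r_a)/2 = 1.7755×10⁵ km = 1.776×10⁸ m.
Vis-viva: v² = μ(2/r − 1/a) = 1.267×10¹⁷ × (1.778×10⁻⁸ − 5.632×10⁻⁹) = 1.539×10⁹ m²/s².
v = 39230 m/s = 39.23 km/s.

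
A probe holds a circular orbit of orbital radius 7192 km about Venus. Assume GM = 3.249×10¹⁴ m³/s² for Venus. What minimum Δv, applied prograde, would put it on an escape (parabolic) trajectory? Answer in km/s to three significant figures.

r = 7192 km = 7.192×10⁶ m.
Circular speed v_c = √(μ/r) = 6721 m/s.
Escape speed v_esc = √(2μ/r) = √2 × v_c = 9505 m/s.
Δv = v_esc − v_c = 2784 m/s = 2.784 km/s.

Δv ≈ 2.78 km/s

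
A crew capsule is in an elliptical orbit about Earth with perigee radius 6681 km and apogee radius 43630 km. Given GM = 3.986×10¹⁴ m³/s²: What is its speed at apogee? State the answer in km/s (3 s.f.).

v ≈ 1.56 km/s

Semi-major axis a = (r_p + r_a)/2 = 25156 km = 2.516×10⁷ m.
Vis-viva: v² = μ(2/r − 1/a) = 3.986×10¹⁴ × (4.584×10⁻⁸ − 3.975×10⁻⁸) = 2.426×10⁶ m²/s².
v = 1558 m/s = 1.558 km/s.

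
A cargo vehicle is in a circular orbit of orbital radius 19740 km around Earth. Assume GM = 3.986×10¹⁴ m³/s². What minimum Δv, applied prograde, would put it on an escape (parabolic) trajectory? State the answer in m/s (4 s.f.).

Δv ≈ 1861 m/s

r = 19740 km = 1.974×10⁷ m.
Circular speed v_c = √(μ/r) = 4494 m/s.
Escape speed v_esc = √(2μ/r) = √2 × v_c = 6355 m/s.
Δv = v_esc − v_c = 1861 m/s.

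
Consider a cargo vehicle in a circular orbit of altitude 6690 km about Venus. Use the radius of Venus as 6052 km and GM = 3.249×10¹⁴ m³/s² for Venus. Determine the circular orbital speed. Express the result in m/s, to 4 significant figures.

v ≈ 5050 m/s

r = 6052 + 6690 = 12742 km = 1.2742×10⁷ m.
For a circular orbit v = √(μ/r) = √(3.249×10¹⁴ / 1.274×10⁷) = √(2.550×10⁷) = 5050 m/s.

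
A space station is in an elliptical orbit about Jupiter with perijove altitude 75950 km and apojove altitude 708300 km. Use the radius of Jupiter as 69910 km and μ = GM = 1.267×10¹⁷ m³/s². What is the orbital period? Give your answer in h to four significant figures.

T ≈ 48.70 h

r_p = 69910 + 75950 = 145860 km = 1.4586×10⁸ m.
r_a = 69910 + 708300 = 778210 km = 7.7821×10⁸ m.
Semi-major axis a = (r_p + r_a)/2 = (1.4586×10⁵ + 7.7821×10⁵)/2 = 4.6204×10⁵ km = 4.620×10⁸ m.
By Kepler's third law T = 2π√(a³/μ) = 2π × 2.790×10⁴ = 1.753×10⁵ s.
= 48.70 h.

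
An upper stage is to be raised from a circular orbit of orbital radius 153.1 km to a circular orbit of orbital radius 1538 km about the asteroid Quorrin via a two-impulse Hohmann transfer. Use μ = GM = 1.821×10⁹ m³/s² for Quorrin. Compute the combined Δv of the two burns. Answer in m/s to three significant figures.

Δv_total ≈ 57.8 m/s

r₁ = 153.1 km = 1.531×10⁵ m.
r₂ = 1538 km = 1.538×10⁶ m.
Transfer ellipse a_t = (r₁ + r₂)/2 = 8.456×10⁵ m.
At r₁: circular v_c1 = √(μ/r₁) = 109.1 m/s; transfer-periapsis v_p = √[μ(2/r₁ − 1/a_t)] = 147.1 m/s.
Δv₁ = v_p − v_c1 = 38.03 m/s.
At r₂: circular v_c2 = √(μ/r₂) = 34.41 m/s; transfer-apoapsis v_a = √[μ(2/r₂ − 1/a_t)] = 14.64 m/s.
Δv₂ = v_c2 − v_a = 19.77 m/s.
Total Δv = Δv₁ + Δv₂ = 57.79 m/s.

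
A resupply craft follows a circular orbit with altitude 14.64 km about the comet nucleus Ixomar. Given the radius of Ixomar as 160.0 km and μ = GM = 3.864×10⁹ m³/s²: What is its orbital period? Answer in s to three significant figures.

r = 160.0 + 14.64 = 174.64 km = 1.7464×10⁵ m.
Kepler's third law: T = 2π√(r³/μ) = 2π√((1.746×10⁵)³ / 3.864×10⁹).
r³/μ = 1.378×10⁶ s², so T = 2π × 1.174×10³ = 7.377×10³ s.

T ≈ 7380 s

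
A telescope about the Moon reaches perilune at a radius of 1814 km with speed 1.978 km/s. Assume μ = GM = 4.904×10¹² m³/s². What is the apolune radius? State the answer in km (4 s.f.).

r_p = 1.814×10⁶ m.
Specific energy ε = v²/2 − μ/r = -7.472×10⁵ J/kg, so a = −μ/(2ε) = 3.282×10⁶ m.
The apsides satisfy r_p + r_a = 2a, so the apolune radius is 2a − r_p = 4.749×10⁶ m = 4749.4 km.

apolune radius ≈ 4749 km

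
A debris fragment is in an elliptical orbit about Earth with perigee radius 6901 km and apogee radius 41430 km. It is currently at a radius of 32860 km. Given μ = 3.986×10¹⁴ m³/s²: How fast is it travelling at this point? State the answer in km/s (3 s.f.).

v ≈ 2.79 km/s

Semi-major axis a = (r_p + r_a)/2 = 24166 km = 2.417×10⁷ m.
Vis-viva: v² = μ(2/r − 1/a) = 3.986×10¹⁴ × (6.086×10⁻⁸ − 4.138×10⁻⁸) = 7.766×10⁶ m²/s².
v = 2787 m/s = 2.787 km/s.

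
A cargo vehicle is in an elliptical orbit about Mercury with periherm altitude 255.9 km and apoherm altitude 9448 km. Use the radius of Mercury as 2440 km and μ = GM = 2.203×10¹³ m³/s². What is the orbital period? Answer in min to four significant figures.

r_p = 2440 + 255.9 = 2695.9 km = 2.6959×10⁶ m.
r_a = 2440 + 9448 = 11888 km = 1.1888×10⁷ m.
Semi-major axis a = (r_p + r_a)/2 = (2695.9 + 11888)/2 = 7291.9 km = 7.292×10⁶ m.
By Kepler's third law T = 2π√(a³/μ) = 2π × 4.195×10³ = 2.636×10⁴ s.
= 439.3 min.

T ≈ 439.3 min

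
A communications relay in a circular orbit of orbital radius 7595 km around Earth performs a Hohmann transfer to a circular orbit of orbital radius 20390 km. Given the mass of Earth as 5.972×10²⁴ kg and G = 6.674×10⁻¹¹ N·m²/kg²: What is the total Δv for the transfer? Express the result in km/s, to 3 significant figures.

Δv_total ≈ 2.66 km/s

μ = GM = 6.674×10⁻¹¹ × 5.972×10²⁴ = 3.986×10¹⁴ m³/s².
r₁ = 7595 km = 7.595×10⁶ m.
r₂ = 20390 km = 2.039×10⁷ m.
Transfer ellipse a_t = (r₁ + r₂)/2 = 1.399×10⁷ m.
At r₁: circular v_c1 = √(μ/r₁) = 7244 m/s; transfer-perigee v_p = √[μ(2/r₁ − 1/a_t)] = 8745 m/s.
Δv₁ = v_p − v_c1 = 1501 m/s.
At r₂: circular v_c2 = √(μ/r₂) = 4421 m/s; transfer-apogee v_a = √[μ(2/r₂ − 1/a_t)] = 3257 m/s.
Δv₂ = v_c2 − v_a = 1164 m/s.
Total Δv = Δv₁ + Δv₂ = 2665 m/s = 2.665 km/s.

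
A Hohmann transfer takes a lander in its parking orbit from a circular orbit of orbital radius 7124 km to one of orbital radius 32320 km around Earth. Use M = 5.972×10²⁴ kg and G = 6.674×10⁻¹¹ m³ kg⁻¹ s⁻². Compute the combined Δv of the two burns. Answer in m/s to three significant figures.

μ = GM = 6.674×10⁻¹¹ × 5.972×10²⁴ = 3.986×10¹⁴ m³/s².
r₁ = 7124 km = 7.124×10⁶ m.
r₂ = 32320 km = 3.232×10⁷ m.
Transfer ellipse a_t = (r₁ + r₂)/2 = 1.972×10⁷ m.
At r₁: circular v_c1 = √(μ/r₁) = 7480 m/s; transfer-perigee v_p = √[μ(2/r₁ − 1/a_t)] = 9575 m/s.
Δv₁ = v_p − v_c1 = 2095 m/s.
At r₂: circular v_c2 = √(μ/r₂) = 3512 m/s; transfer-apogee v_a = √[μ(2/r₂ − 1/a_t)] = 2111 m/s.
Δv₂ = v_c2 − v_a = 1401 m/s.
Total Δv = Δv₁ + Δv₂ = 3497 m/s.

Δv_total ≈ 3500 m/s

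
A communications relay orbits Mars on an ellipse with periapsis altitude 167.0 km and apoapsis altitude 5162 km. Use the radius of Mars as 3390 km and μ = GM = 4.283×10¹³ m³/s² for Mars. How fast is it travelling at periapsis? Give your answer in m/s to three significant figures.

r_p = 3390 + 167.0 = 3557.0 km = 3.5570×10⁶ m.
r_a = 3390 + 5162 = 8552.0 km = 8.5520×10⁶ m.
Semi-major axis a = (r_p + r_a)/2 = 6054.5 km = 6.054×10⁶ m.
Vis-viva: v² = μ(2/r − 1/a) = 4.283×10¹³ × (5.623×10⁻⁷ − 1.652×10⁻⁷) = 1.701×10⁷ m²/s².
v = 4124 m/s.

v ≈ 4120 m/s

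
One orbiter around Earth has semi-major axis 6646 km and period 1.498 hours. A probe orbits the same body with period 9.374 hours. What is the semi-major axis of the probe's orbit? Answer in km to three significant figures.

Kepler's third law: a³ ∝ T², so a₂ = a₁ (T₂/T₁)^(2/3).
T₂/T₁ = 6.258, (T₂/T₁)^(2/3) = 3.396.
a₂ = 6646 × 3.396 = 22570 km.

a₂ ≈ 22600 km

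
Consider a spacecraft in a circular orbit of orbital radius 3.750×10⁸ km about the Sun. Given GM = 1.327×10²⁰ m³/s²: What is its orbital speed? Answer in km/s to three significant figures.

r = 3.750×10⁸ km = 3.750×10¹¹ m.
For a circular orbit v = √(μ/r) = √(1.327×10²⁰ / 3.750×10¹¹) = √(3.539×10⁸) = 18810 m/s.
That is 18.81 km/s.

v ≈ 18.8 km/s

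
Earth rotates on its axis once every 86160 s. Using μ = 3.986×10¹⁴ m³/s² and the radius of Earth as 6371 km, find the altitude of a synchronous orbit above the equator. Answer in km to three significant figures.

A synchronous orbit has period T, so by Kepler's third law a = (μT²/4π²)^(1/3).
μT²/4π² = 3.986×10¹⁴ × (8.616×10⁴)² / 39.48 = 7.495×10²² m³.
a = 4.216×10⁷ m = 42163 km.
Altitude h = a − R = 42163 − 6371 = 35792 km.

h_sync ≈ 35800 km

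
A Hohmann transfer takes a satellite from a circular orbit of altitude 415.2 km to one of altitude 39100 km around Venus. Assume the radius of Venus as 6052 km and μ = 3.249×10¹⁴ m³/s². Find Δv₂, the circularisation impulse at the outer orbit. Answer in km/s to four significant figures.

r₁ = 6052 + 415.2 = 6467.2 km = 6.4672×10⁶ m.
r₂ = 6052 + 39100 = 45152 km = 4.5152×10⁷ m.
Transfer ellipse a_t = (r₁ + r₂)/2 = 2.581×10⁷ m.
At r₁: circular v_c1 = √(μ/r₁) = 7088 m/s; transfer-periapsis v_p = √[μ(2/r₁ − 1/a_t)] = 9375 m/s.
At r₂: circular v_c2 = √(μ/r₂) = 2682 m/s; transfer-apoapsis v_a = √[μ(2/r₂ − 1/a_t)] = 1343 m/s.
Δv₂ = v_c2 − v_a = 1340 m/s.
= 1.340 km/s.

Δv ≈ 1.340 km/s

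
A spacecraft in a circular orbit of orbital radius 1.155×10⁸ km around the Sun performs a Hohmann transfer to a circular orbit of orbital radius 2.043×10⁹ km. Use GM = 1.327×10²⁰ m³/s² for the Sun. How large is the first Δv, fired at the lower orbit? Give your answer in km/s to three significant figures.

Δv ≈ 12.7 km/s

r₁ = 1.155×10⁸ km = 1.155×10¹¹ m.
r₂ = 2.043×10⁹ km = 2.043×10¹² m.
Transfer ellipse a_t = (r₁ + r₂)/2 = 1.079×10¹² m.
At r₁: circular v_c1 = √(μ/r₁) = 33900 m/s; transfer-perihelion v_p = √[μ(2/r₁ − 1/a_t)] = 46640 m/s.
Δv₁ = v_p − v_c1 = 12740 m/s.
= 12.74 km/s.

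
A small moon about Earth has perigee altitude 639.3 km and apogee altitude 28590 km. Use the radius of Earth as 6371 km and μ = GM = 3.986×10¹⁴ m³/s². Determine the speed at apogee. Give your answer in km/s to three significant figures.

v ≈ 1.95 km/s

r_p = 6371 + 639.3 = 7010.3 km = 7.0103×10⁶ m.
r_a = 6371 + 28590 = 34961 km = 3.4961×10⁷ m.
Semi-major axis a = (r_p + r_a)/2 = 20986 km = 2.099×10⁷ m.
Vis-viva: v² = μ(2/r − 1/a) = 3.986×10¹⁴ × (5.721×10⁻⁸ − 4.765×10⁻⁸) = 3.809×10⁶ m²/s².
v = 1952 m/s = 1.952 km/s.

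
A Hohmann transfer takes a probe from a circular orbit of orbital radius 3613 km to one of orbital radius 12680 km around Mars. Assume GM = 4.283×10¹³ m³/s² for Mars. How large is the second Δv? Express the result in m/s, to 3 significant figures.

Δv ≈ 614 m/s

r₁ = 3613 km = 3.613×10⁶ m.
r₂ = 12680 km = 1.268×10⁷ m.
Transfer ellipse a_t = (r₁ + r₂)/2 = 8.146×10⁶ m.
At r₁: circular v_c1 = √(μ/r₁) = 3443 m/s; transfer-periapsis v_p = √[μ(2/r₁ − 1/a_t)] = 4296 m/s.
At r₂: circular v_c2 = √(μ/r₂) = 1838 m/s; transfer-apoapsis v_a = √[μ(2/r₂ − 1/a_t)] = 1224 m/s.
Δv₂ = v_c2 − v_a = 613.9 m/s.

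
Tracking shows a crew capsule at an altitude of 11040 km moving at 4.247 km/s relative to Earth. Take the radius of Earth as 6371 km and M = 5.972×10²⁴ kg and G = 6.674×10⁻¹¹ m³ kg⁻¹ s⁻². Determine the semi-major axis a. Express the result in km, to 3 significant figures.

μ = GM = 6.674×10⁻¹¹ × 5.972×10²⁴ = 3.986×10¹⁴ m³/s².
r = 6371 + 11040 = 17411 km = 1.741×10⁷ m.
Specific orbital energy ε = v²/2 − μ/r = (4247)²/2 − 3.986×10¹⁴/1.741×10⁷ = -1.387×10⁷ J/kg.
Since ε = −μ/(2a), a = −μ/(2ε) = 1.436×10⁷ m = 14365 km.

a ≈ 14400 km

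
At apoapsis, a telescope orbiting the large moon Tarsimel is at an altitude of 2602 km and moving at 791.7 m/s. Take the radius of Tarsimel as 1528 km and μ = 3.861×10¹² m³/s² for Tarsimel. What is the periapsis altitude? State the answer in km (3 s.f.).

r_a = 1528 + 2602 = 4130.0 km = 4.130×10⁶ m.
Specific energy ε = v²/2 − μ/r = -6.215×10⁵ J/kg, so a = −μ/(2ε) = 3.106×10⁶ m.
The apsides satisfy r_p + r_a = 2a, so the periapsis radius is 2a − r_a = 2.083×10⁶ m = 2082.7 km.
Periapsis altitude = 2082.7 − 1528 = 554.67 km.

periapsis altitude ≈ 555 km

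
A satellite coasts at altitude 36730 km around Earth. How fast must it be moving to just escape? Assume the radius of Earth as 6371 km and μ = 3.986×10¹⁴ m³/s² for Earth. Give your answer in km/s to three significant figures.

r = 6371 + 36730 = 43101 km = 4.3101×10⁷ m.
Escape speed v_esc = √(2μ/r) = √(2 × 3.986×10¹⁴ / 4.310×10⁷) = √(1.850×10⁷) = 4301 m/s.
= 4.301 km/s.

v_esc ≈ 4.30 km/s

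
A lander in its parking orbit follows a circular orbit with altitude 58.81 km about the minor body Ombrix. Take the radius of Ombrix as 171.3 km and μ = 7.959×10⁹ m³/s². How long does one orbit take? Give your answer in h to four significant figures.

T ≈ 2.159 h

r = 171.3 + 58.81 = 230.11 km = 2.3011×10⁵ m.
Kepler's third law: T = 2π√(r³/μ) = 2π√((2.301×10⁵)³ / 7.959×10⁹).
r³/μ = 1.531×10⁶ s², so T = 2π × 1.237×10³ = 7.774×10³ s.
Converting: 7.774×10³ s ÷ 3600 = 2.159 h.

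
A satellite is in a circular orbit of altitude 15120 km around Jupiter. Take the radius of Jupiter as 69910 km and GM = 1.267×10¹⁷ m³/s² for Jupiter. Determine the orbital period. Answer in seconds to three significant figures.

T ≈ 13800 seconds

r = 69910 + 15120 = 85030 km = 8.5030×10⁷ m.
Kepler's third law: T = 2π√(r³/μ) = 2π√((8.503×10⁷)³ / 1.267×10¹⁷).
r³/μ = 4.852×10⁶ s², so T = 2π × 2.203×10³ = 1.384×10⁴ s.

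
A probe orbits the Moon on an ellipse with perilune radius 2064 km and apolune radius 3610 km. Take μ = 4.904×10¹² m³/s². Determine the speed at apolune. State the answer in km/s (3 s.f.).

Semi-major axis a = (r_p + r_a)/2 = 2837.0 km = 2.837×10⁶ m.
Vis-viva: v² = μ(2/r − 1/a) = 4.904×10¹² × (5.540×10⁻⁷ − 3.525×10⁻⁷) = 9.883×10⁵ m²/s².
v = 994.1 m/s = 0.9941 km/s.

v ≈ 0.994 km/s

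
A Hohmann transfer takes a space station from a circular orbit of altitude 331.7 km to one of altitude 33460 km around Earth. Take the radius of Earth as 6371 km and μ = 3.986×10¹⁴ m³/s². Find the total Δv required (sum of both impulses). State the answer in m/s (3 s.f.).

r₁ = 6371 + 331.7 = 6702.7 km = 6.7027×10⁶ m.
r₂ = 6371 + 33460 = 39831 km = 3.9831×10⁷ m.
Transfer ellipse a_t = (r₁ + r₂)/2 = 2.327×10⁷ m.
At r₁: circular v_c1 = √(μ/r₁) = 7712 m/s; transfer-perigee v_p = √[μ(2/r₁ − 1/a_t)] = 10090 m/s.
Δv₁ = v_p − v_c1 = 2378 m/s.
At r₂: circular v_c2 = √(μ/r₂) = 3163 m/s; transfer-apogee v_a = √[μ(2/r₂ − 1/a_t)] = 1698 m/s.
Δv₂ = v_c2 − v_a = 1466 m/s.
Total Δv = Δv₁ + Δv₂ = 3844 m/s.

Δv_total ≈ 3840 m/s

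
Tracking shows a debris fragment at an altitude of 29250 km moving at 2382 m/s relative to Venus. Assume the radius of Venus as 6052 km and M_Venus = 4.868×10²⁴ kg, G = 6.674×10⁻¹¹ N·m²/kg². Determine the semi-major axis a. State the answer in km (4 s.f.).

μ = GM = 6.674×10⁻¹¹ × 4.868×10²⁴ = 3.249×10¹⁴ m³/s².
r = 6052 + 29250 = 35302 km = 3.530×10⁷ m.
Vis-viva rearranged: 1/a = 2/r − v²/μ = 5.665×10⁻⁸ − 1.746×10⁻⁸ = 3.919×10⁻⁸ m⁻¹.
a = 2.552×10⁷ m = 25517 km.

a ≈ 25520 km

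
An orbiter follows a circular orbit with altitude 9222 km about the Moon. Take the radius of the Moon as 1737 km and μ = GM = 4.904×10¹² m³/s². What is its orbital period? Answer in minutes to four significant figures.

r = 1737 + 9222 = 10959 km = 1.0959×10⁷ m.
Kepler's third law: T = 2π√(r³/μ) = 2π√((1.096×10⁷)³ / 4.904×10¹²).
r³/μ = 2.684×10⁸ s², so T = 2π × 1.638×10⁴ = 1.029×10⁵ s.
Converting: 1.029×10⁵ s ÷ 60.00 = 1716 minutes.

T ≈ 1716 minutes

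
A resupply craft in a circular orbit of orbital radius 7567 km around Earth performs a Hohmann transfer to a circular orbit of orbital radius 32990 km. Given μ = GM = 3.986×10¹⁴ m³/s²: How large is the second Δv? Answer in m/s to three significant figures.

Δv ≈ 1350 m/s

r₁ = 7567 km = 7.567×10⁶ m.
r₂ = 32990 km = 3.299×10⁷ m.
Transfer ellipse a_t = (r₁ + r₂)/2 = 2.028×10⁷ m.
At r₁: circular v_c1 = √(μ/r₁) = 7258 m/s; transfer-perigee v_p = √[μ(2/r₁ − 1/a_t)] = 9257 m/s.
At r₂: circular v_c2 = √(μ/r₂) = 3476 m/s; transfer-apogee v_a = √[μ(2/r₂ − 1/a_t)] = 2123 m/s.
Δv₂ = v_c2 − v_a = 1353 m/s.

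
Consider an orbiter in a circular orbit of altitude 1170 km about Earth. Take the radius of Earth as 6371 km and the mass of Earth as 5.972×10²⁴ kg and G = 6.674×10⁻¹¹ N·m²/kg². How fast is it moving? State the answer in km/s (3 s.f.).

μ = GM = 6.674×10⁻¹¹ × 5.972×10²⁴ = 3.986×10¹⁴ m³/s².
r = 6371 + 1170 = 7541.0 km = 7.5410×10⁶ m.
For a circular orbit v = √(μ/r) = √(3.986×10¹⁴ / 7.541×10⁶) = √(5.285×10⁷) = 7270 m/s.
That is 7.270 km/s.

v ≈ 7.27 km/s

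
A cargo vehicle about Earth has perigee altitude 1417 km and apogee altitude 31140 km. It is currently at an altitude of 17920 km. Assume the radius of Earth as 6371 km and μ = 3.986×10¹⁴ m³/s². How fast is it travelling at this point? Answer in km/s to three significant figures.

v ≈ 3.90 km/s

r_p = 6371 + 1417 = 7788.0 km = 7.7880×10⁶ m.
r_a = 6371 + 31140 = 37511 km = 3.7511×10⁷ m.
r = 6371 + 17920 = 24291 km = 2.429×10⁷ m.
Semi-major axis a = (r_p + r_a)/2 = 22650 km = 2.265×10⁷ m.
Vis-viva: v² = μ(2/r − 1/a) = 3.986×10¹⁴ × (8.234×10⁻⁸ − 4.415×10⁻⁸) = 1.522×10⁷ m²/s².
v = 3901 m/s = 3.901 km/s.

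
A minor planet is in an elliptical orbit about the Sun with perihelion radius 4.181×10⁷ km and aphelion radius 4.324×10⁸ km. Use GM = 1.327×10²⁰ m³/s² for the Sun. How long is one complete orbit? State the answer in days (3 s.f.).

T ≈ 729 days

Semi-major axis a = (r_p + r_a)/2 = (4.1810×10⁷ + 4.3240×10⁸)/2 = 2.3710×10⁸ km = 2.371×10¹¹ m.
By Kepler's third law T = 2π√(a³/μ) = 2π × 1.002×10⁷ = 6.297×10⁷ s.
= 728.9 days.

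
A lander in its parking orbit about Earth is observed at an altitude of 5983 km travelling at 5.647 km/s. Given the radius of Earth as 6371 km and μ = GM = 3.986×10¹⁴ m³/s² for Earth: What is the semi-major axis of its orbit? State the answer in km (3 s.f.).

a ≈ 12200 km

r = 6371 + 5983 = 12354 km = 1.235×10⁷ m.
Vis-viva rearranged: 1/a = 2/r − v²/μ = 1.619×10⁻⁷ − 8.000×10⁻⁸ = 8.189×10⁻⁸ m⁻¹.
a = 1.221×10⁷ m = 12212 km.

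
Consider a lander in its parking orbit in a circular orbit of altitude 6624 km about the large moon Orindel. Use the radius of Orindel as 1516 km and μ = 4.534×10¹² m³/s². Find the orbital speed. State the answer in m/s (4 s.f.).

v ≈ 746.3 m/s

r = 1516 + 6624 = 8140.0 km = 8.1400×10⁶ m.
For a circular orbit v = √(μ/r) = √(4.534×10¹² / 8.140×10⁶) = √(5.570×10⁵) = 746.3 m/s.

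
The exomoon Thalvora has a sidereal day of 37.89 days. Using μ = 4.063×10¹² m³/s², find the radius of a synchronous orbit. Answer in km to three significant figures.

r_sync ≈ 1.03×10⁵ km

T = 37.89 days = 3.274×10⁶ s.
A synchronous orbit has period T, so by Kepler's third law a = (μT²/4π²)^(1/3).
μT²/4π² = 4.063×10¹² × (3.274×10⁶)² / 39.48 = 1.103×10²⁴ m³.
a = 1.033×10⁸ m = 1.0332×10⁵ km.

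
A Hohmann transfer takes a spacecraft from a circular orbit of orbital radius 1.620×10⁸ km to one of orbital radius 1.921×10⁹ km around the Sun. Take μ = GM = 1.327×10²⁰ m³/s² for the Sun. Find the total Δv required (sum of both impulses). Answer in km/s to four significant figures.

r₁ = 1.620×10⁸ km = 1.620×10¹¹ m.
r₂ = 1.921×10⁹ km = 1.921×10¹² m.
Transfer ellipse a_t = (r₁ + r₂)/2 = 1.042×10¹² m.
At r₁: circular v_c1 = √(μ/r₁) = 28620 m/s; transfer-perihelion v_p = √[μ(2/r₁ − 1/a_t)] = 38870 m/s.
Δv₁ = v_p − v_c1 = 10250 m/s.
At r₂: circular v_c2 = √(μ/r₂) = 8311 m/s; transfer-aphelion v_a = √[μ(2/r₂ − 1/a_t)] = 3278 m/s.
Δv₂ = v_c2 − v_a = 5033 m/s.
Total Δv = Δv₁ + Δv₂ = 15280 m/s = 15.28 km/s.

Δv_total ≈ 15.28 km/s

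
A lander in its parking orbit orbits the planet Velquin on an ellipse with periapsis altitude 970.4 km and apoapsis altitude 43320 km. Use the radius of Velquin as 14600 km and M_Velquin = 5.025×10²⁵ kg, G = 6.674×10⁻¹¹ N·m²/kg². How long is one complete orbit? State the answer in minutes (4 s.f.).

μ = GM = 6.674×10⁻¹¹ × 5.025×10²⁵ = 3.354×10¹⁵ m³/s².
r_p = 14600 + 970.4 = 15570 km = 1.5570×10⁷ m.
r_a = 14600 + 43320 = 57920 km = 5.7920×10⁷ m.
Semi-major axis a = (r_p + r_a)/2 = (15570 + 57920)/2 = 36745 km = 3.675×10⁷ m.
By Kepler's third law T = 2π√(a³/μ) = 2π × 3.846×10³ = 2.417×10⁴ s.
= 402.8 minutes.

T ≈ 402.8 minutes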